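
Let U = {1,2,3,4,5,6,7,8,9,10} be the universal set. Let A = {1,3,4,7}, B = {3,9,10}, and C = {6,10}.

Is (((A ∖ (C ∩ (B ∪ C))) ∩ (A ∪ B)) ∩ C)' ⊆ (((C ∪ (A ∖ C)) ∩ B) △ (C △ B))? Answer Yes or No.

No

B ∪ C = {3,6,9,10}
C ∩ (B ∪ C) = {6,10}
A ∖ (C ∩ (B ∪ C)) = {1,3,4,7}
A ∪ B = {1,3,4,7,9,10}
(A ∖ (C ∩ (B ∪ C))) ∩ (A ∪ B) = {1,3,4,7}
((A ∖ (C ∩ (B ∪ C))) ∩ (A ∪ B)) ∩ C = {}
(((A ∖ (C ∩ (B ∪ C))) ∩ (A ∪ B)) ∩ C)' = {1,2,3,4,5,6,7,8,9,10}
A ∖ C = {1,3,4,7}
C ∪ (A ∖ C) = {1,3,4,6,7,10}
(C ∪ (A ∖ C)) ∩ B = {3,10}
C △ B = {3,6,9}
((C ∪ (A ∖ C)) ∩ B) △ (C △ B) = {6,9,10}
1 ∈ (((A ∖ (C ∩ (B ∪ C))) ∩ (A ∪ B)) ∩ C)' but 1 ∉ ((C ∪ (A ∖ C)) ∩ B) △ (C △ B), so the inclusion fails.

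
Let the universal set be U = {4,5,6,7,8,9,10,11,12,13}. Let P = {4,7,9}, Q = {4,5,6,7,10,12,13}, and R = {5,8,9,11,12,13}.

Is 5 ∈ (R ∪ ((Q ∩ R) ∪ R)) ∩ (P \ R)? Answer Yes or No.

5 ∈ Q and 5 ∈ R, so 5 ∈ Q ∩ R
5 ∈ (Q ∩ R) and 5 ∈ R, so 5 ∈ (Q ∩ R) ∪ R
5 ∈ R and 5 ∈ ((Q ∩ R) ∪ R), so 5 ∈ R ∪ ((Q ∩ R) ∪ R)
5 ∉ P and 5 ∈ R, so 5 ∉ P \ R
5 ∈ (R ∪ ((Q ∩ R) ∪ R)) and 5 ∉ (P \ R), so 5 ∉ (R ∪ ((Q ∩ R) ∪ R)) ∩ (P \ R)

No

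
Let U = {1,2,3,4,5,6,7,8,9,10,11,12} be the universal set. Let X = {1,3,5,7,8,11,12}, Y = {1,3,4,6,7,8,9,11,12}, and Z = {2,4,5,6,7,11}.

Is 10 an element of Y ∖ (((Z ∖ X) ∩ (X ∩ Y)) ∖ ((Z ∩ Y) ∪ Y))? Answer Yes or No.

No

10 ∉ Z and 10 ∉ X, so 10 ∉ Z ∖ X
10 ∉ X and 10 ∉ Y, so 10 ∉ X ∩ Y
10 ∉ (Z ∖ X) and 10 ∉ (X ∩ Y), so 10 ∉ (Z ∖ X) ∩ (X ∩ Y)
10 ∉ Z and 10 ∉ Y, so 10 ∉ Z ∩ Y
10 ∉ (Z ∩ Y) and 10 ∉ Y, so 10 ∉ (Z ∩ Y) ∪ Y
10 ∉ ((Z ∖ X) ∩ (X ∩ Y)) and 10 ∉ ((Z ∩ Y) ∪ Y), so 10 ∉ ((Z ∖ X) ∩ (X ∩ Y)) ∖ ((Z ∩ Y) ∪ Y)
10 ∉ Y and 10 ∉ (((Z ∖ X) ∩ (X ∩ Y)) ∖ ((Z ∩ Y) ∪ Y)), so 10 ∉ Y ∖ (((Z ∖ X) ∩ (X ∩ Y)) ∖ ((Z ∩ Y) ∪ Y))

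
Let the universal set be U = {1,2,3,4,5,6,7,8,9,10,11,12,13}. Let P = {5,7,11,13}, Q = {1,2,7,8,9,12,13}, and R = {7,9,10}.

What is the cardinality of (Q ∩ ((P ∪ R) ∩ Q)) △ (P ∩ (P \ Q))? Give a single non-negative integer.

5

P ∪ R = {5,7,9,10,11,13}
(P ∪ R) ∩ Q = {7,9,13}
Q ∩ ((P ∪ R) ∩ Q) = {7,9,13}
P \ Q = {5,11}
P ∩ (P \ Q) = {5,11}
(Q ∩ ((P ∪ R) ∩ Q)) △ (P ∩ (P \ Q)) = {5,7,9,11,13}
|(Q ∩ ((P ∪ R) ∩ Q)) △ (P ∩ (P \ Q))| = 5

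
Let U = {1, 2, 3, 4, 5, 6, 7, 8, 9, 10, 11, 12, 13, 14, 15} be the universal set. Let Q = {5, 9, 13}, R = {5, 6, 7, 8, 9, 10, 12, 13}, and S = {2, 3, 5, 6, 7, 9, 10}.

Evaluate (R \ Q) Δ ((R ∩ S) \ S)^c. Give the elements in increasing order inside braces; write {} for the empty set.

{1, 2, 3, 4, 5, 9, 11, 13, 14, 15}

R \ Q = {6, 7, 8, 10, 12}
R ∩ S = {5, 6, 7, 9, 10}
(R ∩ S) \ S = {}
((R ∩ S) \ S)^c = {1, 2, 3, 4, 5, 6, 7, 8, 9, 10, 11, 12, 13, 14, 15}
(R \ Q) Δ ((R ∩ S) \ S)^c = {1, 2, 3, 4, 5, 9, 11, 13, 14, 15}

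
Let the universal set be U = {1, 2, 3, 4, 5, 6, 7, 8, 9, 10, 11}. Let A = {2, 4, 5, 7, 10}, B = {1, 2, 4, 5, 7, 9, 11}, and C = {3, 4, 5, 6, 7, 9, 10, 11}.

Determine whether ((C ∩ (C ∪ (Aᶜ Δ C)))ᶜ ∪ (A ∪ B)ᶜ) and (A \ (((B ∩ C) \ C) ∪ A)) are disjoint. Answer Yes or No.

Aᶜ = {1, 3, 6, 8, 9, 11}
Aᶜ Δ C = {1, 4, 5, 7, 8, 10}
C ∪ (Aᶜ Δ C) = {1, 3, 4, 5, 6, 7, 8, 9, 10, 11}
C ∩ (C ∪ (Aᶜ Δ C)) = {3, 4, 5, 6, 7, 9, 10, 11}
(C ∩ (C ∪ (Aᶜ Δ C)))ᶜ = {1, 2, 8}
A ∪ B = {1, 2, 4, 5, 7, 9, 10, 11}
(A ∪ B)ᶜ = {3, 6, 8}
(C ∩ (C ∪ (Aᶜ Δ C)))ᶜ ∪ (A ∪ B)ᶜ = {1, 2, 3, 6, 8}
B ∩ C = {4, 5, 7, 9, 11}
(B ∩ C) \ C = {}
((B ∩ C) \ C) ∪ A = {2, 4, 5, 7, 10}
A \ (((B ∩ C) \ C) ∪ A) = {}
{1, 2, 3, 6, 8} and {} share no elements.

Yes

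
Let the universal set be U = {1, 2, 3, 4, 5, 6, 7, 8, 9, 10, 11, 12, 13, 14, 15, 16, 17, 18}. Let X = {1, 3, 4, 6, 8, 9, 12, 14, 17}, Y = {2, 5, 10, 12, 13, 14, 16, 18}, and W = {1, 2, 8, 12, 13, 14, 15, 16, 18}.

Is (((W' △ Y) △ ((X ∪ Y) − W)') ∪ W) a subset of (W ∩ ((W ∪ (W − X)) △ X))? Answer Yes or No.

No

W' = {3, 4, 5, 6, 7, 9, 10, 11, 17}
W' △ Y = {2, 3, 4, 6, 7, 9, 11, 12, 13, 14, 16, 17, 18}
X ∪ Y = {1, 2, 3, 4, 5, 6, 8, 9, 10, 12, 13, 14, 16, 17, 18}
(X ∪ Y) − W = {3, 4, 5, 6, 9, 10, 17}
((X ∪ Y) − W)' = {1, 2, 7, 8, 11, 12, 13, 14, 15, 16, 18}
(W' △ Y) △ ((X ∪ Y) − W)' = {1, 3, 4, 6, 8, 9, 15, 17}
((W' △ Y) △ ((X ∪ Y) − W)') ∪ W = {1, 2, 3, 4, 6, 8, 9, 12, 13, 14, 15, 16, 17, 18}
W − X = {2, 13, 15, 16, 18}
W ∪ (W − X) = {1, 2, 8, 12, 13, 14, 15, 16, 18}
(W ∪ (W − X)) △ X = {2, 3, 4, 6, 9, 13, 15, 16, 17, 18}
W ∩ ((W ∪ (W − X)) △ X) = {2, 13, 15, 16, 18}
1 ∈ ((W' △ Y) △ ((X ∪ Y) − W)') ∪ W but 1 ∉ W ∩ ((W ∪ (W − X)) △ X), so the inclusion fails.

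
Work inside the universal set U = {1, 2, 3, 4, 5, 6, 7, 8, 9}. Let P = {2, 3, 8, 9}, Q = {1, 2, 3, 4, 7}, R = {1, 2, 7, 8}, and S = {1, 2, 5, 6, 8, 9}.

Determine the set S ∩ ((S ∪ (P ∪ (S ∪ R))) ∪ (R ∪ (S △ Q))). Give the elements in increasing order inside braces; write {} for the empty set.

{1, 2, 5, 6, 8, 9}

S ∪ R = {1, 2, 5, 6, 7, 8, 9}
P ∪ (S ∪ R) = {1, 2, 3, 5, 6, 7, 8, 9}
S ∪ (P ∪ (S ∪ R)) = {1, 2, 3, 5, 6, 7, 8, 9}
S △ Q = {3, 4, 5, 6, 7, 8, 9}
R ∪ (S △ Q) = {1, 2, 3, 4, 5, 6, 7, 8, 9}
(S ∪ (P ∪ (S ∪ R))) ∪ (R ∪ (S △ Q)) = {1, 2, 3, 4, 5, 6, 7, 8, 9}
S ∩ ((S ∪ (P ∪ (S ∪ R))) ∪ (R ∪ (S △ Q))) = {1, 2, 5, 6, 8, 9}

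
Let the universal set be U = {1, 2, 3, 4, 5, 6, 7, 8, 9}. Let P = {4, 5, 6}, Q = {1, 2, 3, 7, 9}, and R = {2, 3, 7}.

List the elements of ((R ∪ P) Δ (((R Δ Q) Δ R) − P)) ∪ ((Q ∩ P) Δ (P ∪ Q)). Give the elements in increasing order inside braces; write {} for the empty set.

{1, 2, 3, 4, 5, 6, 7, 9}

R ∪ P = {2, 3, 4, 5, 6, 7}
R Δ Q = {1, 9}
(R Δ Q) Δ R = {1, 2, 3, 7, 9}
((R Δ Q) Δ R) − P = {1, 2, 3, 7, 9}
(R ∪ P) Δ (((R Δ Q) Δ R) − P) = {1, 4, 5, 6, 9}
Q ∩ P = {}
P ∪ Q = {1, 2, 3, 4, 5, 6, 7, 9}
(Q ∩ P) Δ (P ∪ Q) = {1, 2, 3, 4, 5, 6, 7, 9}
((R ∪ P) Δ (((R Δ Q) Δ R) − P)) ∪ ((Q ∩ P) Δ (P ∪ Q)) = {1, 2, 3, 4, 5, 6, 7, 9}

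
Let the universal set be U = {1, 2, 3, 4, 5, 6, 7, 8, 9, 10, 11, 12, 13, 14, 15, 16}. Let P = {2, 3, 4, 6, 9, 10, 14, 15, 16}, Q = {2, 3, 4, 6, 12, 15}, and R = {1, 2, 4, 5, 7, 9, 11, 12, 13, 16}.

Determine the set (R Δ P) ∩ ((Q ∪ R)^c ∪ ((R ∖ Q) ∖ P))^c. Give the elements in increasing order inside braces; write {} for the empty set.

{3, 6, 12, 15}

R Δ P = {1, 3, 5, 6, 7, 10, 11, 12, 13, 14, 15}
Q ∪ R = {1, 2, 3, 4, 5, 6, 7, 9, 11, 12, 13, 15, 16}
(Q ∪ R)^c = {8, 10, 14}
R ∖ Q = {1, 5, 7, 9, 11, 13, 16}
(R ∖ Q) ∖ P = {1, 5, 7, 11, 13}
(Q ∪ R)^c ∪ ((R ∖ Q) ∖ P) = {1, 5, 7, 8, 10, 11, 13, 14}
((Q ∪ R)^c ∪ ((R ∖ Q) ∖ P))^c = {2, 3, 4, 6, 9, 12, 15, 16}
(R Δ P) ∩ ((Q ∪ R)^c ∪ ((R ∖ Q) ∖ P))^c = {3, 6, 12, 15}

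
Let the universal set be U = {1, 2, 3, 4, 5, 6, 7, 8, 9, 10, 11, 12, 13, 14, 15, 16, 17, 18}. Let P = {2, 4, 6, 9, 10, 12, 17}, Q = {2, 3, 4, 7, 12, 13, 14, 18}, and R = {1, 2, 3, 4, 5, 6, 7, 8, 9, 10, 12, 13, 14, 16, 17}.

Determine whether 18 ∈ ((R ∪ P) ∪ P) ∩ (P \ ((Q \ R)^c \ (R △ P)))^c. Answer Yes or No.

18 ∉ R and 18 ∉ P, so 18 ∉ R ∪ P
18 ∉ (R ∪ P) and 18 ∉ P, so 18 ∉ (R ∪ P) ∪ P
18 ∈ Q and 18 ∉ R, so 18 ∈ Q \ R
18 ∉ (Q \ R)^c since 18 ∈ (Q \ R)
18 ∉ R and 18 ∉ P, so 18 ∉ R △ P
18 ∉ (Q \ R)^c and 18 ∉ (R △ P), so 18 ∉ (Q \ R)^c \ (R △ P)
18 ∉ P and 18 ∉ ((Q \ R)^c \ (R △ P)), so 18 ∉ P \ ((Q \ R)^c \ (R △ P))
18 ∈ (P \ ((Q \ R)^c \ (R △ P)))^c since 18 ∉ (P \ ((Q \ R)^c \ (R △ P)))
18 ∉ ((R ∪ P) ∪ P) and 18 ∈ (P \ ((Q \ R)^c \ (R △ P)))^c, so 18 ∉ ((R ∪ P) ∪ P) ∩ (P \ ((Q \ R)^c \ (R △ P)))^c

No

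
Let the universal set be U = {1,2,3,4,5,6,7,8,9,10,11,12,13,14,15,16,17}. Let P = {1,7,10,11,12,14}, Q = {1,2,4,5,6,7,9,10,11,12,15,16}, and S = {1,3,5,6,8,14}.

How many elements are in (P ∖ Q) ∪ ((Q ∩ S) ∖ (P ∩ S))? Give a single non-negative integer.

3

P ∖ Q = {14}
Q ∩ S = {1,5,6}
P ∩ S = {1,14}
(Q ∩ S) ∖ (P ∩ S) = {5,6}
(P ∖ Q) ∪ ((Q ∩ S) ∖ (P ∩ S)) = {5,6,14}
|(P ∖ Q) ∪ ((Q ∩ S) ∖ (P ∩ S))| = 3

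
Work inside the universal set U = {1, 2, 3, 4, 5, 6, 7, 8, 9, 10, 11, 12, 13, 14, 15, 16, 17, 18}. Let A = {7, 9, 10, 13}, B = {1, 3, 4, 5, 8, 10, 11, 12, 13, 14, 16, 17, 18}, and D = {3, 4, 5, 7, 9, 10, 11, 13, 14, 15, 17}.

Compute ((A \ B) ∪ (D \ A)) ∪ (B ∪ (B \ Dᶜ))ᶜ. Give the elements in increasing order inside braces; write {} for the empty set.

A \ B = {7, 9}
D \ A = {3, 4, 5, 11, 14, 15, 17}
(A \ B) ∪ (D \ A) = {3, 4, 5, 7, 9, 11, 14, 15, 17}
Dᶜ = {1, 2, 6, 8, 12, 16, 18}
B \ Dᶜ = {3, 4, 5, 10, 11, 13, 14, 17}
B ∪ (B \ Dᶜ) = {1, 3, 4, 5, 8, 10, 11, 12, 13, 14, 16, 17, 18}
(B ∪ (B \ Dᶜ))ᶜ = {2, 6, 7, 9, 15}
((A \ B) ∪ (D \ A)) ∪ (B ∪ (B \ Dᶜ))ᶜ = {2, 3, 4, 5, 6, 7, 9, 11, 14, 15, 17}

{2, 3, 4, 5, 6, 7, 9, 11, 14, 15, 17}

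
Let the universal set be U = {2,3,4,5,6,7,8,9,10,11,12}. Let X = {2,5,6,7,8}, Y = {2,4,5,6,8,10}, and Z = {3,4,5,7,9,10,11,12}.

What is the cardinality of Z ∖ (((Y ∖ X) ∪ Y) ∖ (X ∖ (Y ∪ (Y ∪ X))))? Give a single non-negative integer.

Y ∖ X = {4,10}
(Y ∖ X) ∪ Y = {2,4,5,6,8,10}
Y ∪ X = {2,4,5,6,7,8,10}
Y ∪ (Y ∪ X) = {2,4,5,6,7,8,10}
X ∖ (Y ∪ (Y ∪ X)) = {}
((Y ∖ X) ∪ Y) ∖ (X ∖ (Y ∪ (Y ∪ X))) = {2,4,5,6,8,10}
Z ∖ (((Y ∖ X) ∪ Y) ∖ (X ∖ (Y ∪ (Y ∪ X)))) = {3,7,9,11,12}
|Z ∖ (((Y ∖ X) ∪ Y) ∖ (X ∖ (Y ∪ (Y ∪ X))))| = 5

5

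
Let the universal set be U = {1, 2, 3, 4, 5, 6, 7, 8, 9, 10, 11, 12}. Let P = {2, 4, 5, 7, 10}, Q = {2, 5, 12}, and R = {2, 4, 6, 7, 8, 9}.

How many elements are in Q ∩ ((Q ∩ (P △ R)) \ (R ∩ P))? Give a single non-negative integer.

P △ R = {5, 6, 8, 9, 10}
Q ∩ (P △ R) = {5}
R ∩ P = {2, 4, 7}
(Q ∩ (P △ R)) \ (R ∩ P) = {5}
Q ∩ ((Q ∩ (P △ R)) \ (R ∩ P)) = {5}
|Q ∩ ((Q ∩ (P △ R)) \ (R ∩ P))| = 1

1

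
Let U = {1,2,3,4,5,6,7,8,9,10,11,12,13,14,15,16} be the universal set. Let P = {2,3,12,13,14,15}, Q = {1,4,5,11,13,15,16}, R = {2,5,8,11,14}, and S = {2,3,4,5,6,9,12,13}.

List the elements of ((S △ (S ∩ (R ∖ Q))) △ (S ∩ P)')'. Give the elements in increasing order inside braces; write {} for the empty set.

{2,4,5,6,9}

R ∖ Q = {2,8,14}
S ∩ (R ∖ Q) = {2}
S △ (S ∩ (R ∖ Q)) = {3,4,5,6,9,12,13}
S ∩ P = {2,3,12,13}
(S ∩ P)' = {1,4,5,6,7,8,9,10,11,14,15,16}
(S △ (S ∩ (R ∖ Q))) △ (S ∩ P)' = {1,3,7,8,10,11,12,13,14,15,16}
((S △ (S ∩ (R ∖ Q))) △ (S ∩ P)')' = {2,4,5,6,9}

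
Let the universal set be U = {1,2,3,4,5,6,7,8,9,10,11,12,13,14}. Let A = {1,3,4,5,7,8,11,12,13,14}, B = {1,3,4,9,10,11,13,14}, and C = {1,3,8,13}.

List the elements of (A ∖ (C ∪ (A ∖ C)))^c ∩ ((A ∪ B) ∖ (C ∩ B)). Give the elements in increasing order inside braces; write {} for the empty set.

{4,5,7,8,9,10,11,12,14}

A ∖ C = {4,5,7,11,12,14}
C ∪ (A ∖ C) = {1,3,4,5,7,8,11,12,13,14}
A ∖ (C ∪ (A ∖ C)) = {}
(A ∖ (C ∪ (A ∖ C)))^c = {1,2,3,4,5,6,7,8,9,10,11,12,13,14}
A ∪ B = {1,3,4,5,7,8,9,10,11,12,13,14}
C ∩ B = {1,3,13}
(A ∪ B) ∖ (C ∩ B) = {4,5,7,8,9,10,11,12,14}
(A ∖ (C ∪ (A ∖ C)))^c ∩ ((A ∪ B) ∖ (C ∩ B)) = {4,5,7,8,9,10,11,12,14}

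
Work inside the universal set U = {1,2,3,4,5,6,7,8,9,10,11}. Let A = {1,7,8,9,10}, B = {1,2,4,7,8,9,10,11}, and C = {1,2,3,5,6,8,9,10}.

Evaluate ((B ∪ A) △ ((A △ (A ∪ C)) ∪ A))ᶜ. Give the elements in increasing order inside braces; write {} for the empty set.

B ∪ A = {1,2,4,7,8,9,10,11}
A ∪ C = {1,2,3,5,6,7,8,9,10}
A △ (A ∪ C) = {2,3,5,6}
(A △ (A ∪ C)) ∪ A = {1,2,3,5,6,7,8,9,10}
(B ∪ A) △ ((A △ (A ∪ C)) ∪ A) = {3,4,5,6,11}
((B ∪ A) △ ((A △ (A ∪ C)) ∪ A))ᶜ = {1,2,7,8,9,10}

{1,2,7,8,9,10}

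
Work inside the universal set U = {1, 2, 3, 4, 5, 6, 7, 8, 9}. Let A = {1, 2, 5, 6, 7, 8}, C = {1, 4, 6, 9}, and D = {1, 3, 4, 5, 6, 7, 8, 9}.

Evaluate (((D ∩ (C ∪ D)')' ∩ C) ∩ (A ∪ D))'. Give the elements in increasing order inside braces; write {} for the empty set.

C ∪ D = {1, 3, 4, 5, 6, 7, 8, 9}
(C ∪ D)' = {2}
D ∩ (C ∪ D)' = {}
(D ∩ (C ∪ D)')' = {1, 2, 3, 4, 5, 6, 7, 8, 9}
(D ∩ (C ∪ D)')' ∩ C = {1, 4, 6, 9}
A ∪ D = {1, 2, 3, 4, 5, 6, 7, 8, 9}
((D ∩ (C ∪ D)')' ∩ C) ∩ (A ∪ D) = {1, 4, 6, 9}
(((D ∩ (C ∪ D)')' ∩ C) ∩ (A ∪ D))' = {2, 3, 5, 7, 8}

{2, 3, 5, 7, 8}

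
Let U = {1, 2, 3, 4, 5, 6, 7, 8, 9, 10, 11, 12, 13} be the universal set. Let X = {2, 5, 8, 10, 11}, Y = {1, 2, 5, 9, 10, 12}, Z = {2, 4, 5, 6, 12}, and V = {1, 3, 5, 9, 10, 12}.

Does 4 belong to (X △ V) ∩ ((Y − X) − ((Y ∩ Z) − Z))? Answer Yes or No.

4 ∉ X and 4 ∉ V, so 4 ∉ X △ V
4 ∉ Y and 4 ∉ X, so 4 ∉ Y − X
4 ∉ Y and 4 ∈ Z, so 4 ∉ Y ∩ Z
4 ∉ (Y ∩ Z) and 4 ∈ Z, so 4 ∉ (Y ∩ Z) − Z
4 ∉ (Y − X) and 4 ∉ ((Y ∩ Z) − Z), so 4 ∉ (Y − X) − ((Y ∩ Z) − Z)
4 ∉ (X △ V) and 4 ∉ ((Y − X) − ((Y ∩ Z) − Z)), so 4 ∉ (X △ V) ∩ ((Y − X) − ((Y ∩ Z) − Z))

No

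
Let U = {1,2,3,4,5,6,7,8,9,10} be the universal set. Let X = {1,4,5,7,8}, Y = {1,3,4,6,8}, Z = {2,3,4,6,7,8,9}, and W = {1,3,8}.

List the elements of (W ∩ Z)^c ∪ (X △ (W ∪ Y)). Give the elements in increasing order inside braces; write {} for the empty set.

W ∩ Z = {3,8}
(W ∩ Z)^c = {1,2,4,5,6,7,9,10}
W ∪ Y = {1,3,4,6,8}
X △ (W ∪ Y) = {3,5,6,7}
(W ∩ Z)^c ∪ (X △ (W ∪ Y)) = {1,2,3,4,5,6,7,9,10}

{1,2,3,4,5,6,7,9,10}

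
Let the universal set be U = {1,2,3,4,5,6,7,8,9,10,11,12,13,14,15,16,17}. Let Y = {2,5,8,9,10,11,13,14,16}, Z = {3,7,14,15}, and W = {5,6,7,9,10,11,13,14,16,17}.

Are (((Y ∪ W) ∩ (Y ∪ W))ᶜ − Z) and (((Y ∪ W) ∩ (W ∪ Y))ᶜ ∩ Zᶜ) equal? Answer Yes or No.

Yes

Y ∪ W = {2,5,6,7,8,9,10,11,13,14,16,17}
(Y ∪ W) ∩ (Y ∪ W) = {2,5,6,7,8,9,10,11,13,14,16,17}
((Y ∪ W) ∩ (Y ∪ W))ᶜ = {1,3,4,12,15}
((Y ∪ W) ∩ (Y ∪ W))ᶜ − Z = {1,4,12}
W ∪ Y = {2,5,6,7,8,9,10,11,13,14,16,17}
(Y ∪ W) ∩ (W ∪ Y) = {2,5,6,7,8,9,10,11,13,14,16,17}
((Y ∪ W) ∩ (W ∪ Y))ᶜ = {1,3,4,12,15}
Zᶜ = {1,2,4,5,6,8,9,10,11,12,13,16,17}
((Y ∪ W) ∩ (W ∪ Y))ᶜ ∩ Zᶜ = {1,4,12}
Both equal {1,4,12}, so ((Y ∪ W) ∩ (Y ∪ W))ᶜ − Z = ((Y ∪ W) ∩ (W ∪ Y))ᶜ ∩ Zᶜ.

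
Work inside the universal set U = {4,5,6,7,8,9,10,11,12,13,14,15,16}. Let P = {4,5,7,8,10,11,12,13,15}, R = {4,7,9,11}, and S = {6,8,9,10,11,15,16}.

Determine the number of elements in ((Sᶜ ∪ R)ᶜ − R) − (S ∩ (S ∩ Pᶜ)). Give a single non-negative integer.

Sᶜ = {4,5,7,12,13,14}
Sᶜ ∪ R = {4,5,7,9,11,12,13,14}
(Sᶜ ∪ R)ᶜ = {6,8,10,15,16}
(Sᶜ ∪ R)ᶜ − R = {6,8,10,15,16}
Pᶜ = {6,9,14,16}
S ∩ Pᶜ = {6,9,16}
S ∩ (S ∩ Pᶜ) = {6,9,16}
((Sᶜ ∪ R)ᶜ − R) − (S ∩ (S ∩ Pᶜ)) = {8,10,15}
|((Sᶜ ∪ R)ᶜ − R) − (S ∩ (S ∩ Pᶜ))| = 3

3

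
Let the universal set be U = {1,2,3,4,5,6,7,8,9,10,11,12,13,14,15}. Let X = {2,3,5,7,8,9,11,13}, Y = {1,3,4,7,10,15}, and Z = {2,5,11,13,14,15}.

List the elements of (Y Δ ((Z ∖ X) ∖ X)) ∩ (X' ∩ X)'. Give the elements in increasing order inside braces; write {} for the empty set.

Z ∖ X = {14,15}
(Z ∖ X) ∖ X = {14,15}
Y Δ ((Z ∖ X) ∖ X) = {1,3,4,7,10,14}
X' = {1,4,6,10,12,14,15}
X' ∩ X = {}
(X' ∩ X)' = {1,2,3,4,5,6,7,8,9,10,11,12,13,14,15}
(Y Δ ((Z ∖ X) ∖ X)) ∩ (X' ∩ X)' = {1,3,4,7,10,14}

{1,3,4,7,10,14}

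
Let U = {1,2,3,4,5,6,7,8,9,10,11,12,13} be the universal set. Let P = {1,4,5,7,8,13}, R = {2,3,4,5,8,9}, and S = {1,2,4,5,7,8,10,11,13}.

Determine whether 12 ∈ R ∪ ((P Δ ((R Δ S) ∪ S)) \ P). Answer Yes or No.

No

12 ∉ R and 12 ∉ S, so 12 ∉ R Δ S
12 ∉ (R Δ S) and 12 ∉ S, so 12 ∉ (R Δ S) ∪ S
12 ∉ P and 12 ∉ ((R Δ S) ∪ S), so 12 ∉ P Δ ((R Δ S) ∪ S)
12 ∉ (P Δ ((R Δ S) ∪ S)) and 12 ∉ P, so 12 ∉ (P Δ ((R Δ S) ∪ S)) \ P
12 ∉ R and 12 ∉ ((P Δ ((R Δ S) ∪ S)) \ P), so 12 ∉ R ∪ ((P Δ ((R Δ S) ∪ S)) \ P)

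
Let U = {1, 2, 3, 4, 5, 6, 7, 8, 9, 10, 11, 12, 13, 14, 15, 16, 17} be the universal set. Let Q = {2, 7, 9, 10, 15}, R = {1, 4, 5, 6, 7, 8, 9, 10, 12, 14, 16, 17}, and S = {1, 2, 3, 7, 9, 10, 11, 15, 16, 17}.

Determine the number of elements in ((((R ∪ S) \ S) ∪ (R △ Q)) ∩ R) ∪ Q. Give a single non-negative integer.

14

R ∪ S = {1, 2, 3, 4, 5, 6, 7, 8, 9, 10, 11, 12, 14, 15, 16, 17}
(R ∪ S) \ S = {4, 5, 6, 8, 12, 14}
R △ Q = {1, 2, 4, 5, 6, 8, 12, 14, 15, 16, 17}
((R ∪ S) \ S) ∪ (R △ Q) = {1, 2, 4, 5, 6, 8, 12, 14, 15, 16, 17}
(((R ∪ S) \ S) ∪ (R △ Q)) ∩ R = {1, 4, 5, 6, 8, 12, 14, 16, 17}
((((R ∪ S) \ S) ∪ (R △ Q)) ∩ R) ∪ Q = {1, 2, 4, 5, 6, 7, 8, 9, 10, 12, 14, 15, 16, 17}
|((((R ∪ S) \ S) ∪ (R △ Q)) ∩ R) ∪ Q| = 14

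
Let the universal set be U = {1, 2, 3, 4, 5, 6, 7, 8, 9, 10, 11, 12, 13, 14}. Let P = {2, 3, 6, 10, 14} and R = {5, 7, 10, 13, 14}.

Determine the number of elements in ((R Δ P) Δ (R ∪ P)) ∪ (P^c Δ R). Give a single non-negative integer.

8

R Δ P = {2, 3, 5, 6, 7, 13}
R ∪ P = {2, 3, 5, 6, 7, 10, 13, 14}
(R Δ P) Δ (R ∪ P) = {10, 14}
P^c = {1, 4, 5, 7, 8, 9, 11, 12, 13}
P^c Δ R = {1, 4, 8, 9, 10, 11, 12, 14}
((R Δ P) Δ (R ∪ P)) ∪ (P^c Δ R) = {1, 4, 8, 9, 10, 11, 12, 14}
|((R Δ P) Δ (R ∪ P)) ∪ (P^c Δ R)| = 8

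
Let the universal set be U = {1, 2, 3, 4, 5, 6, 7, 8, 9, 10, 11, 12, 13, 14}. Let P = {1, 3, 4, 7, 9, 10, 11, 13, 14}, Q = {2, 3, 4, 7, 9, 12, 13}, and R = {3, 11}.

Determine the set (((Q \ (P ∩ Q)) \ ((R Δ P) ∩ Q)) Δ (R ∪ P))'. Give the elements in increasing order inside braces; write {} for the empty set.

P ∩ Q = {3, 4, 7, 9, 13}
Q \ (P ∩ Q) = {2, 12}
R Δ P = {1, 4, 7, 9, 10, 13, 14}
(R Δ P) ∩ Q = {4, 7, 9, 13}
(Q \ (P ∩ Q)) \ ((R Δ P) ∩ Q) = {2, 12}
R ∪ P = {1, 3, 4, 7, 9, 10, 11, 13, 14}
((Q \ (P ∩ Q)) \ ((R Δ P) ∩ Q)) Δ (R ∪ P) = {1, 2, 3, 4, 7, 9, 10, 11, 12, 13, 14}
(((Q \ (P ∩ Q)) \ ((R Δ P) ∩ Q)) Δ (R ∪ P))' = {5, 6, 8}

{5, 6, 8}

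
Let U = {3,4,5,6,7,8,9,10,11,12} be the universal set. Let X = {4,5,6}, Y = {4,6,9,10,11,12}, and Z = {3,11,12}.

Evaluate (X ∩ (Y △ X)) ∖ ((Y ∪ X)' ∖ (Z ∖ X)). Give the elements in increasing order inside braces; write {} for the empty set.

{5}

Y △ X = {5,9,10,11,12}
X ∩ (Y △ X) = {5}
Y ∪ X = {4,5,6,9,10,11,12}
(Y ∪ X)' = {3,7,8}
Z ∖ X = {3,11,12}
(Y ∪ X)' ∖ (Z ∖ X) = {7,8}
(X ∩ (Y △ X)) ∖ ((Y ∪ X)' ∖ (Z ∖ X)) = {5}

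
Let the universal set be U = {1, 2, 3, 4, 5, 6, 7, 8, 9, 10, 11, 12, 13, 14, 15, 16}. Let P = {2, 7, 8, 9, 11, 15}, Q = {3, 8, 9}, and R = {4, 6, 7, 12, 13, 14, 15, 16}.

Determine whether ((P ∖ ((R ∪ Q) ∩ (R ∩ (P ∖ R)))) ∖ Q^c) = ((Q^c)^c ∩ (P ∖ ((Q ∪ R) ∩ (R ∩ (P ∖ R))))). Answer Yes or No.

R ∪ Q = {3, 4, 6, 7, 8, 9, 12, 13, 14, 15, 16}
P ∖ R = {2, 8, 9, 11}
R ∩ (P ∖ R) = {}
(R ∪ Q) ∩ (R ∩ (P ∖ R)) = {}
P ∖ ((R ∪ Q) ∩ (R ∩ (P ∖ R))) = {2, 7, 8, 9, 11, 15}
Q^c = {1, 2, 4, 5, 6, 7, 10, 11, 12, 13, 14, 15, 16}
(P ∖ ((R ∪ Q) ∩ (R ∩ (P ∖ R)))) ∖ Q^c = {8, 9}
(Q^c)^c = {3, 8, 9}
Q ∪ R = {3, 4, 6, 7, 8, 9, 12, 13, 14, 15, 16}
(Q ∪ R) ∩ (R ∩ (P ∖ R)) = {}
P ∖ ((Q ∪ R) ∩ (R ∩ (P ∖ R))) = {2, 7, 8, 9, 11, 15}
(Q^c)^c ∩ (P ∖ ((Q ∪ R) ∩ (R ∩ (P ∖ R)))) = {8, 9}
Both equal {8, 9}, so (P ∖ ((R ∪ Q) ∩ (R ∩ (P ∖ R)))) ∖ Q^c = (Q^c)^c ∩ (P ∖ ((Q ∪ R) ∩ (R ∩ (P ∖ R)))).

Yes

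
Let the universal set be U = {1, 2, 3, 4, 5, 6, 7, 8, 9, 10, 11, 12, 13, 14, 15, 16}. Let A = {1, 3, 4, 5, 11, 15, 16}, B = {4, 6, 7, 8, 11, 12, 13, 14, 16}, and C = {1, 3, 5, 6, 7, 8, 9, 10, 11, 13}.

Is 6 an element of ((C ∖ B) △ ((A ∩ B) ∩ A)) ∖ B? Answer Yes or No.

No

6 ∈ C and 6 ∈ B, so 6 ∉ C ∖ B
6 ∉ A and 6 ∈ B, so 6 ∉ A ∩ B
6 ∉ (A ∩ B) and 6 ∉ A, so 6 ∉ (A ∩ B) ∩ A
6 ∉ (C ∖ B) and 6 ∉ ((A ∩ B) ∩ A), so 6 ∉ (C ∖ B) △ ((A ∩ B) ∩ A)
6 ∉ ((C ∖ B) △ ((A ∩ B) ∩ A)) and 6 ∈ B, so 6 ∉ ((C ∖ B) △ ((A ∩ B) ∩ A)) ∖ B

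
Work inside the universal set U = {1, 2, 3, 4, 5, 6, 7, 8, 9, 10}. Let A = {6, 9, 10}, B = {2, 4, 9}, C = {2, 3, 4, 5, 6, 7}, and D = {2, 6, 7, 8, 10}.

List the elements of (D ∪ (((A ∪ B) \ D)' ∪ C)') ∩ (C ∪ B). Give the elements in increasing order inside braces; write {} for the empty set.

{2, 6, 7, 9}

A ∪ B = {2, 4, 6, 9, 10}
(A ∪ B) \ D = {4, 9}
((A ∪ B) \ D)' = {1, 2, 3, 5, 6, 7, 8, 10}
((A ∪ B) \ D)' ∪ C = {1, 2, 3, 4, 5, 6, 7, 8, 10}
(((A ∪ B) \ D)' ∪ C)' = {9}
D ∪ (((A ∪ B) \ D)' ∪ C)' = {2, 6, 7, 8, 9, 10}
C ∪ B = {2, 3, 4, 5, 6, 7, 9}
(D ∪ (((A ∪ B) \ D)' ∪ C)') ∩ (C ∪ B) = {2, 6, 7, 9}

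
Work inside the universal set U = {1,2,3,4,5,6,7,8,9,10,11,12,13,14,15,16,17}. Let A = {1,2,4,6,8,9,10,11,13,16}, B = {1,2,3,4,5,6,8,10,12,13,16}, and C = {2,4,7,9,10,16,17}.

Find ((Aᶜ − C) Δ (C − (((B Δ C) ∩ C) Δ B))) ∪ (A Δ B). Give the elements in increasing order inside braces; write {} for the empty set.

{3,5,9,11,12,14,15}

Aᶜ = {3,5,7,12,14,15,17}
Aᶜ − C = {3,5,12,14,15}
B Δ C = {1,3,5,6,7,8,9,12,13,17}
(B Δ C) ∩ C = {7,9,17}
((B Δ C) ∩ C) Δ B = {1,2,3,4,5,6,7,8,9,10,12,13,16,17}
C − (((B Δ C) ∩ C) Δ B) = {}
(Aᶜ − C) Δ (C − (((B Δ C) ∩ C) Δ B)) = {3,5,12,14,15}
A Δ B = {3,5,9,11,12}
((Aᶜ − C) Δ (C − (((B Δ C) ∩ C) Δ B))) ∪ (A Δ B) = {3,5,9,11,12,14,15}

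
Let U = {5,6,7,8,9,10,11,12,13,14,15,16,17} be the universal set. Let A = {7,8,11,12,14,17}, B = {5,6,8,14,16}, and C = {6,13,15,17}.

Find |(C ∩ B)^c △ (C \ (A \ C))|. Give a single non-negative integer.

10

C ∩ B = {6}
(C ∩ B)^c = {5,7,8,9,10,11,12,13,14,15,16,17}
A \ C = {7,8,11,12,14}
C \ (A \ C) = {6,13,15,17}
(C ∩ B)^c △ (C \ (A \ C)) = {5,6,7,8,9,10,11,12,14,16}
|(C ∩ B)^c △ (C \ (A \ C))| = 10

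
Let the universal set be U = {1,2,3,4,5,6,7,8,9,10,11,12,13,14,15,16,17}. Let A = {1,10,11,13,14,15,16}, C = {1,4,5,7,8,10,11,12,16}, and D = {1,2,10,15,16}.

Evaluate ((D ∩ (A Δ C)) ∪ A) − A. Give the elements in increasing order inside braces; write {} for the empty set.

A Δ C = {4,5,7,8,12,13,14,15}
D ∩ (A Δ C) = {15}
(D ∩ (A Δ C)) ∪ A = {1,10,11,13,14,15,16}
((D ∩ (A Δ C)) ∪ A) − A = {}

{}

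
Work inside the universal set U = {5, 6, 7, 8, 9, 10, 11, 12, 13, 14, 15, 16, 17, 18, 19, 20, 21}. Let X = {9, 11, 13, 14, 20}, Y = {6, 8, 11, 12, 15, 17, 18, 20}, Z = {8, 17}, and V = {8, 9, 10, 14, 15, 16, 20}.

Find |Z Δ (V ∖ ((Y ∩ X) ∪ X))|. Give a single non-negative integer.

4

Y ∩ X = {11, 20}
(Y ∩ X) ∪ X = {9, 11, 13, 14, 20}
V ∖ ((Y ∩ X) ∪ X) = {8, 10, 15, 16}
Z Δ (V ∖ ((Y ∩ X) ∪ X)) = {10, 15, 16, 17}
|Z Δ (V ∖ ((Y ∩ X) ∪ X))| = 4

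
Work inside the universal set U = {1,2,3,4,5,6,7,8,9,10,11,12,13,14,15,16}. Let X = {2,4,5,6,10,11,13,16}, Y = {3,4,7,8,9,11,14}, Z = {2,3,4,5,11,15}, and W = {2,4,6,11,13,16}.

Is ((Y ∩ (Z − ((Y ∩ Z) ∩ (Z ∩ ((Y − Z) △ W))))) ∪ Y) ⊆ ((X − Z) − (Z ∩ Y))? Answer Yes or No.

No

Y ∩ Z = {3,4,11}
Y − Z = {7,8,9,14}
(Y − Z) △ W = {2,4,6,7,8,9,11,13,14,16}
Z ∩ ((Y − Z) △ W) = {2,4,11}
(Y ∩ Z) ∩ (Z ∩ ((Y − Z) △ W)) = {4,11}
Z − ((Y ∩ Z) ∩ (Z ∩ ((Y − Z) △ W))) = {2,3,5,15}
Y ∩ (Z − ((Y ∩ Z) ∩ (Z ∩ ((Y − Z) △ W)))) = {3}
(Y ∩ (Z − ((Y ∩ Z) ∩ (Z ∩ ((Y − Z) △ W))))) ∪ Y = {3,4,7,8,9,11,14}
X − Z = {6,10,13,16}
Z ∩ Y = {3,4,11}
(X − Z) − (Z ∩ Y) = {6,10,13,16}
3 ∈ (Y ∩ (Z − ((Y ∩ Z) ∩ (Z ∩ ((Y − Z) △ W))))) ∪ Y but 3 ∉ (X − Z) − (Z ∩ Y), so the inclusion fails.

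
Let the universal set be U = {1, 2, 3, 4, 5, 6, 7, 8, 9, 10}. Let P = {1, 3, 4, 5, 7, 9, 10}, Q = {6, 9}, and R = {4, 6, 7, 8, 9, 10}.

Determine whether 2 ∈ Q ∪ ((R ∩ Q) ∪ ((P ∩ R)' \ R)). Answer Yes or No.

2 ∉ R and 2 ∉ Q, so 2 ∉ R ∩ Q
2 ∉ P and 2 ∉ R, so 2 ∉ P ∩ R
2 ∈ (P ∩ R)' since 2 ∉ (P ∩ R)
2 ∈ (P ∩ R)' and 2 ∉ R, so 2 ∈ (P ∩ R)' \ R
2 ∉ (R ∩ Q) and 2 ∈ ((P ∩ R)' \ R), so 2 ∈ (R ∩ Q) ∪ ((P ∩ R)' \ R)
2 ∉ Q and 2 ∈ ((R ∩ Q) ∪ ((P ∩ R)' \ R)), so 2 ∈ Q ∪ ((R ∩ Q) ∪ ((P ∩ R)' \ R))

Yes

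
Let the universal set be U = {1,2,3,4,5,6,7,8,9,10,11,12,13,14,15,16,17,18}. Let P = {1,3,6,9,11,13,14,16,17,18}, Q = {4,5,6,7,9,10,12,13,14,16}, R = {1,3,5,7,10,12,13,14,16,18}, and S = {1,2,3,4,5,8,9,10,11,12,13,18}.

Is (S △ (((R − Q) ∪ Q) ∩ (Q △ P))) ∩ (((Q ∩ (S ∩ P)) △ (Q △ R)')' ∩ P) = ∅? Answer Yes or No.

R − Q = {1,3,18}
(R − Q) ∪ Q = {1,3,4,5,6,7,9,10,12,13,14,16,18}
Q △ P = {1,3,4,5,7,10,11,12,17,18}
((R − Q) ∪ Q) ∩ (Q △ P) = {1,3,4,5,7,10,12,18}
S △ (((R − Q) ∪ Q) ∩ (Q △ P)) = {2,7,8,9,11,13}
S ∩ P = {1,3,9,11,13,18}
Q ∩ (S ∩ P) = {9,13}
Q △ R = {1,3,4,6,9,18}
(Q △ R)' = {2,5,7,8,10,11,12,13,14,15,16,17}
(Q ∩ (S ∩ P)) △ (Q △ R)' = {2,5,7,8,9,10,11,12,14,15,16,17}
((Q ∩ (S ∩ P)) △ (Q △ R)')' = {1,3,4,6,13,18}
((Q ∩ (S ∩ P)) △ (Q △ R)')' ∩ P = {1,3,6,13,18}
13 lies in both, so they are not disjoint.

No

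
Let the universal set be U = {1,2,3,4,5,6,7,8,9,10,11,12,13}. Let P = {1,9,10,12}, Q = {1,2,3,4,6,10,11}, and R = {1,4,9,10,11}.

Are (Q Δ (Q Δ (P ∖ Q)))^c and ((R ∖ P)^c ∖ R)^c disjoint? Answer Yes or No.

P ∖ Q = {9,12}
Q Δ (P ∖ Q) = {1,2,3,4,6,9,10,11,12}
Q Δ (Q Δ (P ∖ Q)) = {9,12}
(Q Δ (Q Δ (P ∖ Q)))^c = {1,2,3,4,5,6,7,8,10,11,13}
R ∖ P = {4,11}
(R ∖ P)^c = {1,2,3,5,6,7,8,9,10,12,13}
(R ∖ P)^c ∖ R = {2,3,5,6,7,8,12,13}
((R ∖ P)^c ∖ R)^c = {1,4,9,10,11}
1 lies in both, so they are not disjoint.

No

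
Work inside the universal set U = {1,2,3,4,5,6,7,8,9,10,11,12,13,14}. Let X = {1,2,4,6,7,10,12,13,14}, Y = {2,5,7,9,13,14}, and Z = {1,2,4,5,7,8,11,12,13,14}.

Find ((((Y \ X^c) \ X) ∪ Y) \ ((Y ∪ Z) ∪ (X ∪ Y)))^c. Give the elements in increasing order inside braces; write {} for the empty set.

X^c = {3,5,8,9,11}
Y \ X^c = {2,7,13,14}
(Y \ X^c) \ X = {}
((Y \ X^c) \ X) ∪ Y = {2,5,7,9,13,14}
Y ∪ Z = {1,2,4,5,7,8,9,11,12,13,14}
X ∪ Y = {1,2,4,5,6,7,9,10,12,13,14}
(Y ∪ Z) ∪ (X ∪ Y) = {1,2,4,5,6,7,8,9,10,11,12,13,14}
(((Y \ X^c) \ X) ∪ Y) \ ((Y ∪ Z) ∪ (X ∪ Y)) = {}
((((Y \ X^c) \ X) ∪ Y) \ ((Y ∪ Z) ∪ (X ∪ Y)))^c = {1,2,3,4,5,6,7,8,9,10,11,12,13,14}

{1,2,3,4,5,6,7,8,9,10,11,12,13,14}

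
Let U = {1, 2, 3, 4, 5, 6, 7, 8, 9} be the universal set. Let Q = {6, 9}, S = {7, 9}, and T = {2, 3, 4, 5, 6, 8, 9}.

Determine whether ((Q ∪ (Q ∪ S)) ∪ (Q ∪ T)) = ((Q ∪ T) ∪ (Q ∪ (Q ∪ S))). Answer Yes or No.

Yes

Q ∪ S = {6, 7, 9}
Q ∪ (Q ∪ S) = {6, 7, 9}
Q ∪ T = {2, 3, 4, 5, 6, 8, 9}
(Q ∪ (Q ∪ S)) ∪ (Q ∪ T) = {2, 3, 4, 5, 6, 7, 8, 9}
(Q ∪ T) ∪ (Q ∪ (Q ∪ S)) = {2, 3, 4, 5, 6, 7, 8, 9}
Both equal {2, 3, 4, 5, 6, 7, 8, 9}, so (Q ∪ (Q ∪ S)) ∪ (Q ∪ T) = (Q ∪ T) ∪ (Q ∪ (Q ∪ S)).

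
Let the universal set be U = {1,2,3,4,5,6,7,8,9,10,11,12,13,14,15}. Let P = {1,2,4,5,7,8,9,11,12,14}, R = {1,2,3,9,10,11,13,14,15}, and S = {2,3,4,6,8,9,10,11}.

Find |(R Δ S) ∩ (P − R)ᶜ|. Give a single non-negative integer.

5

R Δ S = {1,4,6,8,13,14,15}
P − R = {4,5,7,8,12}
(P − R)ᶜ = {1,2,3,6,9,10,11,13,14,15}
(R Δ S) ∩ (P − R)ᶜ = {1,6,13,14,15}
|(R Δ S) ∩ (P − R)ᶜ| = 5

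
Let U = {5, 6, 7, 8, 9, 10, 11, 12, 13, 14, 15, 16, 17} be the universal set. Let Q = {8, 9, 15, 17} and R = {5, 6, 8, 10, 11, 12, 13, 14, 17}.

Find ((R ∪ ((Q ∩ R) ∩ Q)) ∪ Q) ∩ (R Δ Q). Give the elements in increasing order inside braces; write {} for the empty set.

{5, 6, 9, 10, 11, 12, 13, 14, 15}

Q ∩ R = {8, 17}
(Q ∩ R) ∩ Q = {8, 17}
R ∪ ((Q ∩ R) ∩ Q) = {5, 6, 8, 10, 11, 12, 13, 14, 17}
(R ∪ ((Q ∩ R) ∩ Q)) ∪ Q = {5, 6, 8, 9, 10, 11, 12, 13, 14, 15, 17}
R Δ Q = {5, 6, 9, 10, 11, 12, 13, 14, 15}
((R ∪ ((Q ∩ R) ∩ Q)) ∪ Q) ∩ (R Δ Q) = {5, 6, 9, 10, 11, 12, 13, 14, 15}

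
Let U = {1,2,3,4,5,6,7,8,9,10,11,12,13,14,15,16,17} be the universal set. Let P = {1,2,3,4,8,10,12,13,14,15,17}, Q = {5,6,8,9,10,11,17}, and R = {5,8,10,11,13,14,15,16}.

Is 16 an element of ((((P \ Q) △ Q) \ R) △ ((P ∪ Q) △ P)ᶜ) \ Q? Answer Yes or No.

16 ∉ P and 16 ∉ Q, so 16 ∉ P \ Q
16 ∉ (P \ Q) and 16 ∉ Q, so 16 ∉ (P \ Q) △ Q
16 ∉ ((P \ Q) △ Q) and 16 ∈ R, so 16 ∉ ((P \ Q) △ Q) \ R
16 ∉ P and 16 ∉ Q, so 16 ∉ P ∪ Q
16 ∉ (P ∪ Q) and 16 ∉ P, so 16 ∉ (P ∪ Q) △ P
16 ∈ ((P ∪ Q) △ P)ᶜ since 16 ∉ ((P ∪ Q) △ P)
16 ∉ (((P \ Q) △ Q) \ R) and 16 ∈ ((P ∪ Q) △ P)ᶜ, so 16 ∈ (((P \ Q) △ Q) \ R) △ ((P ∪ Q) △ P)ᶜ
16 ∈ ((((P \ Q) △ Q) \ R) △ ((P ∪ Q) △ P)ᶜ) and 16 ∉ Q, so 16 ∈ ((((P \ Q) △ Q) \ R) △ ((P ∪ Q) △ P)ᶜ) \ Q

Yes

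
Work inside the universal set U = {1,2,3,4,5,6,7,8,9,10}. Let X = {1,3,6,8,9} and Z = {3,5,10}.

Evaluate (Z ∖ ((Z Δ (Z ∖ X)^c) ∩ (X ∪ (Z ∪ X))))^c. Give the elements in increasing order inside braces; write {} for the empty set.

Z ∖ X = {5,10}
(Z ∖ X)^c = {1,2,3,4,6,7,8,9}
Z Δ (Z ∖ X)^c = {1,2,4,5,6,7,8,9,10}
Z ∪ X = {1,3,5,6,8,9,10}
X ∪ (Z ∪ X) = {1,3,5,6,8,9,10}
(Z Δ (Z ∖ X)^c) ∩ (X ∪ (Z ∪ X)) = {1,5,6,8,9,10}
Z ∖ ((Z Δ (Z ∖ X)^c) ∩ (X ∪ (Z ∪ X))) = {3}
(Z ∖ ((Z Δ (Z ∖ X)^c) ∩ (X ∪ (Z ∪ X))))^c = {1,2,4,5,6,7,8,9,10}

{1,2,4,5,6,7,8,9,10}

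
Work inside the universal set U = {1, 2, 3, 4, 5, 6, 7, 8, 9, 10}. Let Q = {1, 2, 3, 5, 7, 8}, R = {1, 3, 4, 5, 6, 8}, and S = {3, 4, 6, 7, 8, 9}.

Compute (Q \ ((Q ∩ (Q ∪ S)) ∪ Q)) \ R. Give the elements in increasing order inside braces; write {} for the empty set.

Q ∪ S = {1, 2, 3, 4, 5, 6, 7, 8, 9}
Q ∩ (Q ∪ S) = {1, 2, 3, 5, 7, 8}
(Q ∩ (Q ∪ S)) ∪ Q = {1, 2, 3, 5, 7, 8}
Q \ ((Q ∩ (Q ∪ S)) ∪ Q) = {}
(Q \ ((Q ∩ (Q ∪ S)) ∪ Q)) \ R = {}

{}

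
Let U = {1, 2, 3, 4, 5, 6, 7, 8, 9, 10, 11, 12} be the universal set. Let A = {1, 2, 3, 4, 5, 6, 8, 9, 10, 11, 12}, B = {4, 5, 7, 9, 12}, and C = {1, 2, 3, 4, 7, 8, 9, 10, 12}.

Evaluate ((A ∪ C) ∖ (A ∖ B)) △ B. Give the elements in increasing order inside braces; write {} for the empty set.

A ∪ C = {1, 2, 3, 4, 5, 6, 7, 8, 9, 10, 11, 12}
A ∖ B = {1, 2, 3, 6, 8, 10, 11}
(A ∪ C) ∖ (A ∖ B) = {4, 5, 7, 9, 12}
((A ∪ C) ∖ (A ∖ B)) △ B = {}

{}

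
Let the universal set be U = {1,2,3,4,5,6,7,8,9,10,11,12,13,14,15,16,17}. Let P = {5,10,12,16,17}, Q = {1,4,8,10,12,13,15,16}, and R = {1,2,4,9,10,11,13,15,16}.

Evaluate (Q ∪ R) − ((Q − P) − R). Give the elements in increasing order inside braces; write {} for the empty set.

Q ∪ R = {1,2,4,8,9,10,11,12,13,15,16}
Q − P = {1,4,8,13,15}
(Q − P) − R = {8}
(Q ∪ R) − ((Q − P) − R) = {1,2,4,9,10,11,12,13,15,16}

{1,2,4,9,10,11,12,13,15,16}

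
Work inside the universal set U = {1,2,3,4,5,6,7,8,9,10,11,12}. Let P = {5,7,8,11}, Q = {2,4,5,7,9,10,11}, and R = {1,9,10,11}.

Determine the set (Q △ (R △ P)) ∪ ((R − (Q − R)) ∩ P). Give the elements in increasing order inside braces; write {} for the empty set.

{1,2,4,8,11}

R △ P = {1,5,7,8,9,10}
Q △ (R △ P) = {1,2,4,8,11}
Q − R = {2,4,5,7}
R − (Q − R) = {1,9,10,11}
(R − (Q − R)) ∩ P = {11}
(Q △ (R △ P)) ∪ ((R − (Q − R)) ∩ P) = {1,2,4,8,11}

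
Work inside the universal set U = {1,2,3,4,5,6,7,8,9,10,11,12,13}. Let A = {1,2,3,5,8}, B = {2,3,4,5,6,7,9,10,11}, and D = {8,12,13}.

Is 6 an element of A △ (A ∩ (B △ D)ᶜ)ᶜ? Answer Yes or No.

Yes

6 ∈ B and 6 ∉ D, so 6 ∈ B △ D
6 ∉ (B △ D)ᶜ since 6 ∈ (B △ D)
6 ∉ A and 6 ∉ (B △ D)ᶜ, so 6 ∉ A ∩ (B △ D)ᶜ
6 ∈ (A ∩ (B △ D)ᶜ)ᶜ since 6 ∉ (A ∩ (B △ D)ᶜ)
6 ∉ A and 6 ∈ (A ∩ (B △ D)ᶜ)ᶜ, so 6 ∈ A △ (A ∩ (B △ D)ᶜ)ᶜ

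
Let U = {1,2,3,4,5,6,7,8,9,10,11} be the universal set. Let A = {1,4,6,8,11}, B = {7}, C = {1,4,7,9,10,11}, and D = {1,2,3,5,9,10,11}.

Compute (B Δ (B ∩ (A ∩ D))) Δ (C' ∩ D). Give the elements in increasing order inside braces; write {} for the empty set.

A ∩ D = {1,11}
B ∩ (A ∩ D) = {}
B Δ (B ∩ (A ∩ D)) = {7}
C' = {2,3,5,6,8}
C' ∩ D = {2,3,5}
(B Δ (B ∩ (A ∩ D))) Δ (C' ∩ D) = {2,3,5,7}

{2,3,5,7}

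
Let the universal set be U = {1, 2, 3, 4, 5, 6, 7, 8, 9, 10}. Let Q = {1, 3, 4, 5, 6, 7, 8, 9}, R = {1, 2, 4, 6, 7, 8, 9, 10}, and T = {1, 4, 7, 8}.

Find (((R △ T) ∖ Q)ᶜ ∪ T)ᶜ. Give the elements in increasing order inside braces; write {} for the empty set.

R △ T = {2, 6, 9, 10}
(R △ T) ∖ Q = {2, 10}
((R △ T) ∖ Q)ᶜ = {1, 3, 4, 5, 6, 7, 8, 9}
((R △ T) ∖ Q)ᶜ ∪ T = {1, 3, 4, 5, 6, 7, 8, 9}
(((R △ T) ∖ Q)ᶜ ∪ T)ᶜ = {2, 10}

{2, 10}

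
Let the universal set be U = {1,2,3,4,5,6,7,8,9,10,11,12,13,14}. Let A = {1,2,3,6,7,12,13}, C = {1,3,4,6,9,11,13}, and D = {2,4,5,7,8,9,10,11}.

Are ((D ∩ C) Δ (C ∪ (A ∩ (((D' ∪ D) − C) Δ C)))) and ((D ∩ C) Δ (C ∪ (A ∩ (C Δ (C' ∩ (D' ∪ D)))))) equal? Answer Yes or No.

Yes

D ∩ C = {4,9,11}
D' = {1,3,6,12,13,14}
D' ∪ D = {1,2,3,4,5,6,7,8,9,10,11,12,13,14}
(D' ∪ D) − C = {2,5,7,8,10,12,14}
((D' ∪ D) − C) Δ C = {1,2,3,4,5,6,7,8,9,10,11,12,13,14}
A ∩ (((D' ∪ D) − C) Δ C) = {1,2,3,6,7,12,13}
C ∪ (A ∩ (((D' ∪ D) − C) Δ C)) = {1,2,3,4,6,7,9,11,12,13}
(D ∩ C) Δ (C ∪ (A ∩ (((D' ∪ D) − C) Δ C))) = {1,2,3,6,7,12,13}
C' = {2,5,7,8,10,12,14}
C' ∩ (D' ∪ D) = {2,5,7,8,10,12,14}
C Δ (C' ∩ (D' ∪ D)) = {1,2,3,4,5,6,7,8,9,10,11,12,13,14}
A ∩ (C Δ (C' ∩ (D' ∪ D))) = {1,2,3,6,7,12,13}
C ∪ (A ∩ (C Δ (C' ∩ (D' ∪ D)))) = {1,2,3,4,6,7,9,11,12,13}
(D ∩ C) Δ (C ∪ (A ∩ (C Δ (C' ∩ (D' ∪ D))))) = {1,2,3,6,7,12,13}
Both equal {1,2,3,6,7,12,13}, so (D ∩ C) Δ (C ∪ (A ∩ (((D' ∪ D) − C) Δ C))) = (D ∩ C) Δ (C ∪ (A ∩ (C Δ (C' ∩ (D' ∪ D))))).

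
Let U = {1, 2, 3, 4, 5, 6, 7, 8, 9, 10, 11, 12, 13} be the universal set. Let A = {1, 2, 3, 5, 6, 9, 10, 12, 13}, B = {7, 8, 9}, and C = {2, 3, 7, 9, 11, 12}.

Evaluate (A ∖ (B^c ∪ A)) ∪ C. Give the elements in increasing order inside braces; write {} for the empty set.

{2, 3, 7, 9, 11, 12}

B^c = {1, 2, 3, 4, 5, 6, 10, 11, 12, 13}
B^c ∪ A = {1, 2, 3, 4, 5, 6, 9, 10, 11, 12, 13}
A ∖ (B^c ∪ A) = {}
(A ∖ (B^c ∪ A)) ∪ C = {2, 3, 7, 9, 11, 12}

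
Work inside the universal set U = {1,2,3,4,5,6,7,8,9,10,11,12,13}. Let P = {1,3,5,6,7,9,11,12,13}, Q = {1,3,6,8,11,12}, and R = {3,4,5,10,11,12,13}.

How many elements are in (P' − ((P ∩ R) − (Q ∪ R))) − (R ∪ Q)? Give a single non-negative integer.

1

P' = {2,4,8,10}
P ∩ R = {3,5,11,12,13}
Q ∪ R = {1,3,4,5,6,8,10,11,12,13}
(P ∩ R) − (Q ∪ R) = {}
P' − ((P ∩ R) − (Q ∪ R)) = {2,4,8,10}
R ∪ Q = {1,3,4,5,6,8,10,11,12,13}
(P' − ((P ∩ R) − (Q ∪ R))) − (R ∪ Q) = {2}
|(P' − ((P ∩ R) − (Q ∪ R))) − (R ∪ Q)| = 1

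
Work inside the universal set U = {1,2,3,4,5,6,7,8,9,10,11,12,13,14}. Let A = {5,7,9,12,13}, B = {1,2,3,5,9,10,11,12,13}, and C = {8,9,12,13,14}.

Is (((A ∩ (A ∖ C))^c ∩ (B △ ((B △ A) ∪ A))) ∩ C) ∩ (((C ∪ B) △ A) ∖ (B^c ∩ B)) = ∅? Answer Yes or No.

A ∖ C = {5,7}
A ∩ (A ∖ C) = {5,7}
(A ∩ (A ∖ C))^c = {1,2,3,4,6,8,9,10,11,12,13,14}
B △ A = {1,2,3,7,10,11}
(B △ A) ∪ A = {1,2,3,5,7,9,10,11,12,13}
B △ ((B △ A) ∪ A) = {7}
(A ∩ (A ∖ C))^c ∩ (B △ ((B △ A) ∪ A)) = {}
((A ∩ (A ∖ C))^c ∩ (B △ ((B △ A) ∪ A))) ∩ C = {}
C ∪ B = {1,2,3,5,8,9,10,11,12,13,14}
(C ∪ B) △ A = {1,2,3,7,8,10,11,14}
B^c = {4,6,7,8,14}
B^c ∩ B = {}
((C ∪ B) △ A) ∖ (B^c ∩ B) = {1,2,3,7,8,10,11,14}
{} and {1,2,3,7,8,10,11,14} share no elements.

Yes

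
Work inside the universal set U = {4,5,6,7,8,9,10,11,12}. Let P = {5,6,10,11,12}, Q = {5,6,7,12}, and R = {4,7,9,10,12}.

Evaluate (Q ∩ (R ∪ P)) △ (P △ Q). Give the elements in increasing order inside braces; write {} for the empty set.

{5,6,10,11,12}

R ∪ P = {4,5,6,7,9,10,11,12}
Q ∩ (R ∪ P) = {5,6,7,12}
P △ Q = {7,10,11}
(Q ∩ (R ∪ P)) △ (P △ Q) = {5,6,10,11,12}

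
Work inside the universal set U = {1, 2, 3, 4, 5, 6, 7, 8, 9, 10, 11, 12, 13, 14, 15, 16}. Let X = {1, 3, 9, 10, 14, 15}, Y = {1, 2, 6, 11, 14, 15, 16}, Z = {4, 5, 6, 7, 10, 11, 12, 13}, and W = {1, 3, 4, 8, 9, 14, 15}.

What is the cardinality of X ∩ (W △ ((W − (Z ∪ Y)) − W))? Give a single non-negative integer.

5

Z ∪ Y = {1, 2, 4, 5, 6, 7, 10, 11, 12, 13, 14, 15, 16}
W − (Z ∪ Y) = {3, 8, 9}
(W − (Z ∪ Y)) − W = {}
W △ ((W − (Z ∪ Y)) − W) = {1, 3, 4, 8, 9, 14, 15}
X ∩ (W △ ((W − (Z ∪ Y)) − W)) = {1, 3, 9, 14, 15}
|X ∩ (W △ ((W − (Z ∪ Y)) − W))| = 5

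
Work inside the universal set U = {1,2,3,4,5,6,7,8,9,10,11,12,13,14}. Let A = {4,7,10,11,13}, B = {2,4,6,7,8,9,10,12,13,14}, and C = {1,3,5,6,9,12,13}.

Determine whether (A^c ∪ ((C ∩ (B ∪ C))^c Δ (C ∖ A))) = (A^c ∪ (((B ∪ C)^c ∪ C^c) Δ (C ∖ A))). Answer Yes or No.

Yes

A^c = {1,2,3,5,6,8,9,12,14}
B ∪ C = {1,2,3,4,5,6,7,8,9,10,12,13,14}
C ∩ (B ∪ C) = {1,3,5,6,9,12,13}
(C ∩ (B ∪ C))^c = {2,4,7,8,10,11,14}
C ∖ A = {1,3,5,6,9,12}
(C ∩ (B ∪ C))^c Δ (C ∖ A) = {1,2,3,4,5,6,7,8,9,10,11,12,14}
A^c ∪ ((C ∩ (B ∪ C))^c Δ (C ∖ A)) = {1,2,3,4,5,6,7,8,9,10,11,12,14}
(B ∪ C)^c = {11}
C^c = {2,4,7,8,10,11,14}
(B ∪ C)^c ∪ C^c = {2,4,7,8,10,11,14}
((B ∪ C)^c ∪ C^c) Δ (C ∖ A) = {1,2,3,4,5,6,7,8,9,10,11,12,14}
A^c ∪ (((B ∪ C)^c ∪ C^c) Δ (C ∖ A)) = {1,2,3,4,5,6,7,8,9,10,11,12,14}
Both equal {1,2,3,4,5,6,7,8,9,10,11,12,14}, so A^c ∪ ((C ∩ (B ∪ C))^c Δ (C ∖ A)) = A^c ∪ (((B ∪ C)^c ∪ C^c) Δ (C ∖ A)).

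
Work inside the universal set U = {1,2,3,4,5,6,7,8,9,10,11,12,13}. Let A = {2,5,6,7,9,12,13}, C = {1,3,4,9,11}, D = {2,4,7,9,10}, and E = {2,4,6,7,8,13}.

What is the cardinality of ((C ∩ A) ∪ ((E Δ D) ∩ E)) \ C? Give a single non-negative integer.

3

C ∩ A = {9}
E Δ D = {6,8,9,10,13}
(E Δ D) ∩ E = {6,8,13}
(C ∩ A) ∪ ((E Δ D) ∩ E) = {6,8,9,13}
((C ∩ A) ∪ ((E Δ D) ∩ E)) \ C = {6,8,13}
|((C ∩ A) ∪ ((E Δ D) ∩ E)) \ C| = 3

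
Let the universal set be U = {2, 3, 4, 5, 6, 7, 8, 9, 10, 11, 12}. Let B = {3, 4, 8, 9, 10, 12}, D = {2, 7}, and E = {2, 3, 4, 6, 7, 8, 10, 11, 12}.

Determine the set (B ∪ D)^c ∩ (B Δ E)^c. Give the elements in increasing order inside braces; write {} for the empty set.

{5}

B ∪ D = {2, 3, 4, 7, 8, 9, 10, 12}
(B ∪ D)^c = {5, 6, 11}
B Δ E = {2, 6, 7, 9, 11}
(B Δ E)^c = {3, 4, 5, 8, 10, 12}
(B ∪ D)^c ∩ (B Δ E)^c = {5}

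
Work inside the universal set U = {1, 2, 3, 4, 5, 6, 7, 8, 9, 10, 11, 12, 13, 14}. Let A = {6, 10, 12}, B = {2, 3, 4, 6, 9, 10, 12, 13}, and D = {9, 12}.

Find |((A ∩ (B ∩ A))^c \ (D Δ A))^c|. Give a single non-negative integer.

4

B ∩ A = {6, 10, 12}
A ∩ (B ∩ A) = {6, 10, 12}
(A ∩ (B ∩ A))^c = {1, 2, 3, 4, 5, 7, 8, 9, 11, 13, 14}
D Δ A = {6, 9, 10}
(A ∩ (B ∩ A))^c \ (D Δ A) = {1, 2, 3, 4, 5, 7, 8, 11, 13, 14}
((A ∩ (B ∩ A))^c \ (D Δ A))^c = {6, 9, 10, 12}
|((A ∩ (B ∩ A))^c \ (D Δ A))^c| = 4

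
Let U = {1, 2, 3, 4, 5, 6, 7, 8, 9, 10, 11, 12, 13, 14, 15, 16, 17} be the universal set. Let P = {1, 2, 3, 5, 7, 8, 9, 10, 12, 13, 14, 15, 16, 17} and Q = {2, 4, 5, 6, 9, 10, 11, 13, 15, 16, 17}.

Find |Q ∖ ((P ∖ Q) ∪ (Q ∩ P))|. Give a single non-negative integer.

P ∖ Q = {1, 3, 7, 8, 12, 14}
Q ∩ P = {2, 5, 9, 10, 13, 15, 16, 17}
(P ∖ Q) ∪ (Q ∩ P) = {1, 2, 3, 5, 7, 8, 9, 10, 12, 13, 14, 15, 16, 17}
Q ∖ ((P ∖ Q) ∪ (Q ∩ P)) = {4, 6, 11}
|Q ∖ ((P ∖ Q) ∪ (Q ∩ P))| = 3

3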